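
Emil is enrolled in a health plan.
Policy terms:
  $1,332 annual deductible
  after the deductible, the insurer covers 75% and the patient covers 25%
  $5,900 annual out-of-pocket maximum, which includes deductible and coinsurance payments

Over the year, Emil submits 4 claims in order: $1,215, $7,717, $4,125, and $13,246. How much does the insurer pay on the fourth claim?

#1 ($1,215): fully absorbed by the deductible. Patient pays $1,215; OOP now $1,215. Plan pays $1,215 − $1,215 = $0.
#2 ($7,717): deductible takes $117, $7,600 remains; 25% of $7,600 = $1,900. Cost to patient: $2,017. OOP to date $3,232. Insurer: $7,717 − $2,017 = $5,700.
#3 ($4,125): deductible already satisfied, so patient's share is 25% × $4,125 = $1,031.25. Patient pays $1,031.25; OOP now $4,263.25. Plan pays $4,125 − $1,031.25 = $3,093.75.
#4 ($13,246): deductible already satisfied, so patient's share is 25% × $13,246 = $3,311.50. Adding that to $4,263.25 gives $7,574.75, past the $5,900 cap; patient pays only $5,900 − $4,263.25 = $1,636.75. Insurer: $13,246 − $1,636.75 = $11,609.25.

$11,609.25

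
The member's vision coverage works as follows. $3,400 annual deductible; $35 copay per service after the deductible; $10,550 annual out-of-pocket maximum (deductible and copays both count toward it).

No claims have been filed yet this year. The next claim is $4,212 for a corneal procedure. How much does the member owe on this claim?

Deductible not yet touched, so the first $3,400 of the bill goes to the deductible.
That leaves $4,212 − $3,400 = $812 for the copay.
Copay on this service: $35.
That puts the member's cost at $3,400 + $35 = $3,435 before any cap.
Cumulative spending $0 + $3,435 = $3,435 stays under the $10,550 maximum.

$3,435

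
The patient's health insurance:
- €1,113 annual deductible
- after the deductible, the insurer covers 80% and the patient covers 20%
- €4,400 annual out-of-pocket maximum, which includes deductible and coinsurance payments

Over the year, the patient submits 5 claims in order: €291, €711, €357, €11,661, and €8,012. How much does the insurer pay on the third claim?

#1 (€291): entire amount goes to the deductible. Cost to patient: €291. OOP to date €291. Insurer: €291 − €291 = €0.
#2 (€711): fully absorbed by the deductible. Patient pays €711; OOP now €1,002. Insurer: €711 − €711 = €0.
#3 (€357): €111 to deductible, leaving €246; patient's 20% is €49.20. Cost to patient: €160.20. OOP to date €1,162.20. Plan pays €357 − €160.20 = €196.80.

€196.80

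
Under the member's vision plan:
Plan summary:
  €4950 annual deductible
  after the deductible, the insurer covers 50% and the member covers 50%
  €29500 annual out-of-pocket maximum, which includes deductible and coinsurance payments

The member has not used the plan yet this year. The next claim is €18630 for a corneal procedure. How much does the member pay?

€11790

Deductible not yet touched, so the first €4950 of the bill goes to the deductible.
That leaves €18630 − €4950 = €13680 for coinsurance.
Coinsurance: €13680 × 50% = €6840.
That puts the member's cost at €4950 + €6840 = €11790 before any cap.
Year-to-date out-of-pocket becomes €0 + €11790 = €11790, still under the €29500 maximum, so no cap applies.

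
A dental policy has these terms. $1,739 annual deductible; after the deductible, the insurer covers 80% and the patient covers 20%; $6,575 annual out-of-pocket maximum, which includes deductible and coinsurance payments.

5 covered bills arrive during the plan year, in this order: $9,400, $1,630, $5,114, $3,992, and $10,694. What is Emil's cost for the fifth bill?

#1 ($9,400): $1,739 finishes the deductible; $7,661 goes to coinsurance; patient's 20% is $1,532.20. Patient pays $3,271.20; OOP now $3,271.20.
#2 ($1,630): deductible met; 20% of $1,630 = $326. Cost to patient: $326. OOP to date $3,597.20.
#3 ($5,114): deductible already satisfied, so patient's share is 20% × $5,114 = $1,022.80. Cost to patient: $1,022.80. OOP to date $4,620.
#4 ($3,992): deductible met; 20% of $3,992 = $798.40. Patient owes $798.40 (running OOP $5,418.40).
#5 ($10,694): deductible already satisfied, so patient's share is 20% × $10,694 = $2,138.80. Adding that to $5,418.40 gives $7,557.20, past the $6,575 cap; patient pays only $6,575 − $5,418.40 = $1,156.60.

$1,156.60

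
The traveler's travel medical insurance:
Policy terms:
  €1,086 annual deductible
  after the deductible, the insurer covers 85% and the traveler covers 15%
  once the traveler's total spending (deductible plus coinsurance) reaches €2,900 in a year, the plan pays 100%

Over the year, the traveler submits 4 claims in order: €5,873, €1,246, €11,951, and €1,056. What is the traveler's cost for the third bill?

€909.05

#1 (€5,873): deductible takes €1,086, €4,787 remains; 15% of €4,787 = €718.05. Traveler pays €1,804.05; OOP now €1,804.05.
#2 (€1,246): deductible already satisfied, so traveler's share is 15% × €1,246 = €186.90. Traveler pays €186.90; OOP now €1,990.95.
#3 (€11,951): deductible already satisfied, so traveler's share is 15% × €11,951 = €1,792.65. OOP would hit €3,783.60 > €2,900, so the cap limits the traveler to €2,900 − €1,990.95 = €909.05.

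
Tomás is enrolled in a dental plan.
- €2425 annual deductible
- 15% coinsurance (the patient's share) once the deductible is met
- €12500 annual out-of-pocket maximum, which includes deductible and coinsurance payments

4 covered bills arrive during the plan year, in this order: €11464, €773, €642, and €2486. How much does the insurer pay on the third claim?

Claim 1 — €11464: €2425 finishes the deductible; €9039 goes to coinsurance; 15% of €9039 = €1355.85. Patient owes €3780.85 (running OOP €3780.85). Plan pays €11464 − €3780.85 = €7683.15.
Claim 2 — €773: deductible already satisfied, so patient's share is 15% × €773 = €115.95. Patient pays €115.95; OOP now €3896.80. Insurer: €773 − €115.95 = €657.05.
Claim 3 — €642: deductible already satisfied, so patient's share is 15% × €642 = €96.30. Cost to patient: €96.30. OOP to date €3993.10. Plan pays €642 − €96.30 = €545.70.

€545.70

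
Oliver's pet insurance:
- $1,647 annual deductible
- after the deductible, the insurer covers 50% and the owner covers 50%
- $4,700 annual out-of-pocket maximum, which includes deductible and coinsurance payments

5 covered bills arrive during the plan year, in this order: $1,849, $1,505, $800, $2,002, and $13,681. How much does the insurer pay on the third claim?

Claim 1 ($1,849): $1,647 finishes the deductible; $202 goes to coinsurance; 50% of $202 = $101. Cost to owner: $1,748. OOP to date $1,748. Plan pays $1,849 − $1,748 = $101.
Claim 2 ($1,505): 50% coinsurance on $1,505 = $752.50. Cost to owner: $752.50. OOP to date $2,500.50. Plan pays $1,505 − $752.50 = $752.50.
Claim 3 ($800): deductible already satisfied, so owner's share is 50% × $800 = $400. Owner owes $400 (running OOP $2,900.50). Plan pays $800 − $400 = $400.

$400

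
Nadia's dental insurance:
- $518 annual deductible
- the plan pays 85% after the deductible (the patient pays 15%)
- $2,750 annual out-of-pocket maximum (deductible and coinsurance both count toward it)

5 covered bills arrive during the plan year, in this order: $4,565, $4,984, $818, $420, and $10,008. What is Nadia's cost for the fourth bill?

$63

Claim 1 ($4,565): deductible takes $518, $4,047 remains; 15% of $4,047 = $607.05. Patient pays $1,125.05; OOP now $1,125.05.
Claim 2 ($4,984): deductible already satisfied, so patient's share is 15% × $4,984 = $747.60. Patient owes $747.60 (running OOP $1,872.65).
Claim 3 ($818): deductible met; 15% of $818 = $122.70. Cost to patient: $122.70. OOP to date $1,995.35.
Claim 4 ($420): 15% coinsurance on $420 = $63. Patient pays $63; OOP now $2,058.35.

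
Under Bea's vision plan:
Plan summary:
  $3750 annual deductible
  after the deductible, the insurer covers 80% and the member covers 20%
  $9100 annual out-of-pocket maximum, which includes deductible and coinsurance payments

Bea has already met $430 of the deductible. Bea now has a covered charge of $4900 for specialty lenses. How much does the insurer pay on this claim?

$1264

Deductible still to meet: $3750 − $430 = $3320.
That leaves $4900 − $3320 = $1580 for coinsurance.
Member's 20% share of $1580 is $316.
So the member owes $3320 + $316 = $3636 before any cap.
Year-to-date out-of-pocket becomes $430 + $3636 = $4066, still under the $9100 maximum, so no cap applies.
Insurer pays the balance: $4900 − $3636 = $1264.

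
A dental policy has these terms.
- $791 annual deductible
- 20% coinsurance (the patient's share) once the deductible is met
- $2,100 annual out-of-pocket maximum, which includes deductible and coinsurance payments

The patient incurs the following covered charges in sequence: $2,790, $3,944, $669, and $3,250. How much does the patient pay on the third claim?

$120.40

#1 ($2,790): deductible takes $791, $1,999 remains; patient's 20% is $399.80. Patient owes $1,190.80 (running OOP $1,190.80).
#2 ($3,944): deductible met; 20% of $3,944 = $788.80. Cost to patient: $788.80. OOP to date $1,979.60.
#3 ($669): deductible already satisfied, so patient's share is 20% × $669 = $133.80. Adding that to $1,979.60 gives $2,113.40, past the $2,100 cap; patient pays only $2,100 − $1,979.60 = $120.40.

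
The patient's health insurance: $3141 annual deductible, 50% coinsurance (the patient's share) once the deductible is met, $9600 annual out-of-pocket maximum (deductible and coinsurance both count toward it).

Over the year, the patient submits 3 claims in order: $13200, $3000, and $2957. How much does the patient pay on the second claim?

#1 ($13200): $3141 to deductible, leaving $10059; patient's 50% is $5029.50. Patient pays $8170.50; OOP now $8170.50.
#2 ($3000): deductible already satisfied, so patient's share is 50% × $3000 = $1500. OOP would hit $9670.50 > $9600, so the cap limits the patient to $9600 − $8170.50 = $1429.50.

$1429.50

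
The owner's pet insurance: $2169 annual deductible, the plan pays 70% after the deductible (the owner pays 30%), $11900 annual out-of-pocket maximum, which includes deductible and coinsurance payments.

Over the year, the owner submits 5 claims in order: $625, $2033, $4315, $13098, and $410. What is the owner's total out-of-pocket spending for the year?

Claim 1 ($625): fully absorbed by the deductible. Owner pays $625; OOP now $625.
Claim 2 ($2033): $1544 finishes the deductible; $489 goes to coinsurance; coinsurance $489 × 30% = $146.70. Owner pays $1690.70; OOP now $2315.70.
Claim 3 ($4315): deductible already satisfied, so owner's share is 30% × $4315 = $1294.50. Owner owes $1294.50 (running OOP $3610.20).
Claim 4 ($13098): deductible already satisfied, so owner's share is 30% × $13098 = $3929.40. Cost to owner: $3929.40. OOP to date $7539.60.
Claim 5 ($410): deductible met; 30% of $410 = $123. Cost to owner: $123. OOP to date $7662.60.
Summing the owner's payments: $625 + $1690.70 + $1294.50 + $3929.40 + $123 = $7662.60.

$7662.60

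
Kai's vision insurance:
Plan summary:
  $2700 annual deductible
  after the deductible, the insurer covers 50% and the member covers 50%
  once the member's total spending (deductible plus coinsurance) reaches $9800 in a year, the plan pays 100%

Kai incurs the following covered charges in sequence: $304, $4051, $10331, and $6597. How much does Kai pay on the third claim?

#1 ($304): entire amount goes to the deductible. Cost to member: $304. OOP to date $304.
#2 ($4051): $2396 finishes the deductible; $1655 goes to coinsurance; member's 50% is $827.50. Cost to member: $3223.50. OOP to date $3527.50.
#3 ($10331): 50% coinsurance on $10331 = $5165.50. Cost to member: $5165.50. OOP to date $8693.

$5165.50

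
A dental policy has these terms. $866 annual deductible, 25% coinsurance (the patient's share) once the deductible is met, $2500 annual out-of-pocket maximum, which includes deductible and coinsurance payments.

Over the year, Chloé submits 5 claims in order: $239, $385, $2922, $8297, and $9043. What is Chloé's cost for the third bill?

$912

#1 ($239): entire amount goes to the deductible. Patient owes $239 (running OOP $239).
#2 ($385): entire amount goes to the deductible. Patient owes $385 (running OOP $624).
#3 ($2922): $242 finishes the deductible; $2680 goes to coinsurance; 25% of $2680 = $670. Patient pays $912; OOP now $1536.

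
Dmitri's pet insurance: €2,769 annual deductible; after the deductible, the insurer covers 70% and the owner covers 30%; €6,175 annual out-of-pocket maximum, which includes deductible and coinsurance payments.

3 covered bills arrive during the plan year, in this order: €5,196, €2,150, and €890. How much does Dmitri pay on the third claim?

Bill 1, €5,196: deductible takes €2,769, €2,427 remains; owner's 30% is €728.10. Owner owes €3,497.10 (running OOP €3,497.10).
Bill 2, €2,150: 30% coinsurance on €2,150 = €645. Owner pays €645; OOP now €4,142.10.
Bill 3, €890: deductible already satisfied, so owner's share is 30% × €890 = €267. Cost to owner: €267. OOP to date €4,409.10.

€267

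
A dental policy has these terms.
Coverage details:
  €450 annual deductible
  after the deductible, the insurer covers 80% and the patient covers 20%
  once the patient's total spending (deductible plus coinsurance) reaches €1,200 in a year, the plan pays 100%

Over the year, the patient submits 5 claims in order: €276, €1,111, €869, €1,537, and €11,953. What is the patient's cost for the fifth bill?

#1 (€276): all of it applies to the deductible. Patient owes €276 (running OOP €276).
#2 (€1,111): deductible takes €174, €937 remains; 20% of €937 = €187.40. Cost to patient: €361.40. OOP to date €637.40.
#3 (€869): deductible already satisfied, so patient's share is 20% × €869 = €173.80. Patient pays €173.80; OOP now €811.20.
#4 (€1,537): deductible already satisfied, so patient's share is 20% × €1,537 = €307.40. Patient owes €307.40 (running OOP €1,118.60).
#5 (€11,953): 20% coinsurance on €11,953 = €2,390.60. That would push OOP to €3,509.20, over the €1,200 cap, so patient pays €1,200 − €1,118.60 = €81.40.

€81.40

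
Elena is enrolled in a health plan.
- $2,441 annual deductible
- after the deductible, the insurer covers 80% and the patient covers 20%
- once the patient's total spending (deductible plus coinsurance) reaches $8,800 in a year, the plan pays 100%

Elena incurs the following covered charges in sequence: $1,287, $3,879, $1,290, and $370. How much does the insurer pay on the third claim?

Claim 1 ($1,287): all of it applies to the deductible. Patient pays $1,287; OOP now $1,287. Plan pays $1,287 − $1,287 = $0.
Claim 2 ($3,879): $1,154 to deductible, leaving $2,725; coinsurance $2,725 × 20% = $545. Patient pays $1,699; OOP now $2,986. Plan pays $3,879 − $1,699 = $2,180.
Claim 3 ($1,290): deductible met; 20% of $1,290 = $258. Patient pays $258; OOP now $3,244. Plan pays $1,290 − $258 = $1,032.

$1,032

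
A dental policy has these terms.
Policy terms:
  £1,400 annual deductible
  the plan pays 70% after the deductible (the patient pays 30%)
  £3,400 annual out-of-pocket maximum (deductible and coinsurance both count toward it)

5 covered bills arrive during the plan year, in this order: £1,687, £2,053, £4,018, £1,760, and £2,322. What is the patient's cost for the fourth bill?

£92.60

Claim 1 (£1,687): £1,400 finishes the deductible; £287 goes to coinsurance; coinsurance £287 × 30% = £86.10. Patient owes £1,486.10 (running OOP £1,486.10).
Claim 2 (£2,053): 30% coinsurance on £2,053 = £615.90. Patient owes £615.90 (running OOP £2,102).
Claim 3 (£4,018): deductible already satisfied, so patient's share is 30% × £4,018 = £1,205.40. Patient pays £1,205.40; OOP now £3,307.40.
Claim 4 (£1,760): deductible already satisfied, so patient's share is 30% × £1,760 = £528. Adding that to £3,307.40 gives £3,835.40, past the £3,400 cap; patient pays only £3,400 − £3,307.40 = £92.60.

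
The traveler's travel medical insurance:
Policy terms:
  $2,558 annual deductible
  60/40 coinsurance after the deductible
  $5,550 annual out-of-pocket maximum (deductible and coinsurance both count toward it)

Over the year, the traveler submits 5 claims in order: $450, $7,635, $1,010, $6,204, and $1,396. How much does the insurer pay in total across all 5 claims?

Claim 1 — $450: fully absorbed by the deductible. Traveler pays $450; OOP now $450. Insurer: $450 − $450 = $0.
Claim 2 — $7,635: $2,108 to deductible, leaving $5,527; coinsurance $5,527 × 40% = $2,210.80. Traveler owes $4,318.80 (running OOP $4,768.80). Plan pays $7,635 − $4,318.80 = $3,316.20.
Claim 3 — $1,010: deductible met; 40% of $1,010 = $404. Traveler owes $404 (running OOP $5,172.80). Plan pays $1,010 − $404 = $606.
Claim 4 — $6,204: deductible met; 40% of $6,204 = $2,481.60. Adding that to $5,172.80 gives $7,654.40, past the $5,550 cap; traveler pays only $5,550 − $5,172.80 = $377.20. Plan pays $6,204 − $377.20 = $5,826.80.
Claim 5 — $1,396: 40% coinsurance on $1,396 = $558.40. OOP would hit $6,108.40 > $5,550, so the cap limits the traveler to $5,550 − $5,550 = $0. Plan pays $1,396 − $0 = $1,396.
Insurer total = bills − traveler's total = $16,695 − $5,550 = $11,145.

$11,145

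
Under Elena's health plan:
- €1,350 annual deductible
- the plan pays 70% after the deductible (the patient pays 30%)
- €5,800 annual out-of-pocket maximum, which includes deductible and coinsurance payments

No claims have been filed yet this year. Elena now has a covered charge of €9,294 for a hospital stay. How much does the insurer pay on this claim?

€5,560.80

Deductible not yet touched, so the first €1,350 of the bill goes to the deductible.
After the €1,350 deductible portion, €9,294 − €1,350 = €7,944 is subject to coinsurance.
30% of €7,944 = €2,383.20 falls to the patient.
So the patient owes €1,350 + €2,383.20 = €3,733.20 before any cap.
Year-to-date out-of-pocket becomes €0 + €3,733.20 = €3,733.20, still under the €5,800 maximum, so no cap applies.
The insurer covers the remainder: €9,294 − €3,733.20 = €5,560.80.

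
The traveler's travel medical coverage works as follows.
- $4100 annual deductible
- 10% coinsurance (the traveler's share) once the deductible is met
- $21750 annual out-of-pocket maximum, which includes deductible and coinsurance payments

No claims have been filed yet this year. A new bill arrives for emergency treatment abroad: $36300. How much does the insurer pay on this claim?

$28980

Deductible not yet touched, so the first $4100 of the bill goes to the deductible.
That leaves $36300 − $4100 = $32200 for coinsurance.
10% of $32200 = $3220 falls to the traveler.
That puts the traveler's cost at $4100 + $3220 = $7320 before any cap.
Cumulative spending $0 + $7320 = $7320 stays under the $21750 maximum.
Insurer pays the balance: $36300 − $7320 = $28980.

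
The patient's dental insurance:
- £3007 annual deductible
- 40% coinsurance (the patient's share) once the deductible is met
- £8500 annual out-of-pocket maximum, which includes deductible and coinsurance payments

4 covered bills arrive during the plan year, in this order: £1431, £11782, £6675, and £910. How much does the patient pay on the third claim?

Bill 1, £1431: fully absorbed by the deductible. Cost to patient: £1431. OOP to date £1431.
Bill 2, £11782: deductible takes £1576, £10206 remains; patient's 40% is £4082.40. Patient owes £5658.40 (running OOP £7089.40).
Bill 3, £6675: deductible met; 40% of £6675 = £2670. That would push OOP to £9759.40, over the £8500 cap, so patient pays £8500 − £7089.40 = £1410.60.

£1410.60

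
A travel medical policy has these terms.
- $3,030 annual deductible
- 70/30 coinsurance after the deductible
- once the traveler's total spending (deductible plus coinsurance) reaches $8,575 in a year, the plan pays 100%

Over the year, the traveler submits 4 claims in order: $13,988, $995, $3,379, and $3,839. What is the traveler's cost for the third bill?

$1,013.70

#1 ($13,988): $3,030 to deductible, leaving $10,958; coinsurance $10,958 × 30% = $3,287.40. Traveler owes $6,317.40 (running OOP $6,317.40).
#2 ($995): deductible already satisfied, so traveler's share is 30% × $995 = $298.50. Traveler pays $298.50; OOP now $6,615.90.
#3 ($3,379): deductible met; 30% of $3,379 = $1,013.70. Cost to traveler: $1,013.70. OOP to date $7,629.60.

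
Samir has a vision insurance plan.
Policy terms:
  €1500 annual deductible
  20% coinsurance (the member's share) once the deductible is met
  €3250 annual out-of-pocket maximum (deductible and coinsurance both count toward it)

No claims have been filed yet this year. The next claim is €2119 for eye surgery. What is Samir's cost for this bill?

€1623.80

The full €1500 deductible is still open; €1500 of this bill applies to it.
After the €1500 deductible portion, €2119 − €1500 = €619 is subject to coinsurance.
Member's 20% share of €619 is €123.80.
So the member owes €1500 + €123.80 = €1623.80 before any cap.
Cumulative spending €0 + €1623.80 = €1623.80 stays under the €3250 maximum.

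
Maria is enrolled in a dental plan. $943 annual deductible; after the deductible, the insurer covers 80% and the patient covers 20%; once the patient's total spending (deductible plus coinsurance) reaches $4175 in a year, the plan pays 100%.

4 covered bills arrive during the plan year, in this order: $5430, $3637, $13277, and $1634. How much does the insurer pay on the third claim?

$11669.80

Claim 1 — $5430: $943 to deductible, leaving $4487; patient's 20% is $897.40. Cost to patient: $1840.40. OOP to date $1840.40. Insurer: $5430 − $1840.40 = $3589.60.
Claim 2 — $3637: deductible met; 20% of $3637 = $727.40. Cost to patient: $727.40. OOP to date $2567.80. Insurer: $3637 − $727.40 = $2909.60.
Claim 3 — $13277: 20% coinsurance on $13277 = $2655.40. That would push OOP to $5223.20, over the $4175 cap, so patient pays $4175 − $2567.80 = $1607.20. Insurer: $13277 − $1607.20 = $11669.80.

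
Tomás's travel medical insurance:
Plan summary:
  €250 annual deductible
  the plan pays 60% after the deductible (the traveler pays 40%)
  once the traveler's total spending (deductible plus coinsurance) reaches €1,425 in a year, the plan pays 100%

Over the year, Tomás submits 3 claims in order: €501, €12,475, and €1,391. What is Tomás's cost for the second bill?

€1,074.60

Claim 1 — €501: deductible takes €250, €251 remains; traveler's 40% is €100.40. Traveler owes €350.40 (running OOP €350.40).
Claim 2 — €12,475: deductible met; 40% of €12,475 = €4,990. OOP would hit €5,340.40 > €1,425, so the cap limits the traveler to €1,425 − €350.40 = €1,074.60.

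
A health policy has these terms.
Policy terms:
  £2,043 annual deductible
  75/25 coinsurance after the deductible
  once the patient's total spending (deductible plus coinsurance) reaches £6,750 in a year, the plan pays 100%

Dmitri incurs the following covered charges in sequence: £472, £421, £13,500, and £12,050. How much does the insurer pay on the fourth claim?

£10,430.50

Claim 1 (£472): all of it applies to the deductible. Cost to patient: £472. OOP to date £472. Insurer: £472 − £472 = £0.
Claim 2 (£421): all of it applies to the deductible. Patient owes £421 (running OOP £893). Plan pays £421 − £421 = £0.
Claim 3 (£13,500): deductible takes £1,150, £12,350 remains; 25% of £12,350 = £3,087.50. Patient owes £4,237.50 (running OOP £5,130.50). Plan pays £13,500 − £4,237.50 = £9,262.50.
Claim 4 (£12,050): deductible met; 25% of £12,050 = £3,012.50. OOP would hit £8,143 > £6,750, so the cap limits the patient to £6,750 − £5,130.50 = £1,619.50. Insurer: £12,050 − £1,619.50 = £10,430.50.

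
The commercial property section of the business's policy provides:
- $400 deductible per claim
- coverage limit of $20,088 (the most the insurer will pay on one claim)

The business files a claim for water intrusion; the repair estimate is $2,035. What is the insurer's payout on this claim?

$1,635

Less the $400 deductible: $2,035 − $400 = $1,635.
$1,635 is within the $20,088 limit, so the insurer pays $1,635.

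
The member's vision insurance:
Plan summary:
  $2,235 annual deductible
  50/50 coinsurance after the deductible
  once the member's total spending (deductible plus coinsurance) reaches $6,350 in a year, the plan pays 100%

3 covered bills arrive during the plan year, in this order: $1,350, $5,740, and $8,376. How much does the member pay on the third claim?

#1 ($1,350): all of it applies to the deductible. Member pays $1,350; OOP now $1,350.
#2 ($5,740): $885 to deductible, leaving $4,855; member's 50% is $2,427.50. Member pays $3,312.50; OOP now $4,662.50.
#3 ($8,376): deductible already satisfied, so member's share is 50% × $8,376 = $4,188. OOP would hit $8,850.50 > $6,350, so the cap limits the member to $6,350 − $4,662.50 = $1,687.50.

$1,687.50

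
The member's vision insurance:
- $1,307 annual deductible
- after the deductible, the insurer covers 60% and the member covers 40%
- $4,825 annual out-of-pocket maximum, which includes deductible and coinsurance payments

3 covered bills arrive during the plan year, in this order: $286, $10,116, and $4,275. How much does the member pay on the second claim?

$4,539

Claim 1 — $286: entire amount goes to the deductible. Member pays $286; OOP now $286.
Claim 2 — $10,116: $1,021 to deductible, leaving $9,095; member's 40% is $3,638. Together that's $1,021 + $3,638 = $4,659. OOP would hit $4,945 > $4,825, so the cap limits the member to $4,825 − $286 = $4,539.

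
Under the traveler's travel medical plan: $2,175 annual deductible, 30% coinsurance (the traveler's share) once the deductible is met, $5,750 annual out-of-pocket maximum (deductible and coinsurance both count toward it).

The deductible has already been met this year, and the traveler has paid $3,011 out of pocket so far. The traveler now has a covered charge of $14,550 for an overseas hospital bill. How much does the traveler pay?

The deductible is already satisfied, so the full bill goes to coinsurance.
30% of $14,550 = $4,365 falls to the traveler.
That would bring total out-of-pocket to $7,376, past the $5,750 cap. The traveler is capped at $5,750 − $3,011 = $2,739 on this claim.

$2,739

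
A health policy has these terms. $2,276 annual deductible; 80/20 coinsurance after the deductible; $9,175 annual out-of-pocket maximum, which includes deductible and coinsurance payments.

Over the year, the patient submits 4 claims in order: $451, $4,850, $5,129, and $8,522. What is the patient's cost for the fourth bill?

Claim 1 ($451): fully absorbed by the deductible. Cost to patient: $451. OOP to date $451.
Claim 2 ($4,850): $1,825 finishes the deductible; $3,025 goes to coinsurance; patient's 20% is $605. Cost to patient: $2,430. OOP to date $2,881.
Claim 3 ($5,129): deductible already satisfied, so patient's share is 20% × $5,129 = $1,025.80. Patient pays $1,025.80; OOP now $3,906.80.
Claim 4 ($8,522): deductible already satisfied, so patient's share is 20% × $8,522 = $1,704.40. Patient pays $1,704.40; OOP now $5,611.20.

$1,704.40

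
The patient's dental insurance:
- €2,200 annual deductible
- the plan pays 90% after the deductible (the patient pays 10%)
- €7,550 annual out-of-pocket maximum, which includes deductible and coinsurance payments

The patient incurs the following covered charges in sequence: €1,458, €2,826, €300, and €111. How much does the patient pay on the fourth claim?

€11.10

#1 (€1,458): all of it applies to the deductible. Patient pays €1,458; OOP now €1,458.
#2 (€2,826): deductible takes €742, €2,084 remains; patient's 10% is €208.40. Cost to patient: €950.40. OOP to date €2,408.40.
#3 (€300): deductible already satisfied, so patient's share is 10% × €300 = €30. Patient pays €30; OOP now €2,438.40.
#4 (€111): deductible already satisfied, so patient's share is 10% × €111 = €11.10. Patient pays €11.10; OOP now €2,449.50.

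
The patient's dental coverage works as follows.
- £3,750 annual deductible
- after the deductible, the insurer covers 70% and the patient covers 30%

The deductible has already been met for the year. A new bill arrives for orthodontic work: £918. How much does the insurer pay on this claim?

£642.60

With the deductible met, the entire £918 is subject to coinsurance.
Patient's 30% share of £918 is £275.40.
Insurer pays the balance: £918 − £275.40 = £642.60.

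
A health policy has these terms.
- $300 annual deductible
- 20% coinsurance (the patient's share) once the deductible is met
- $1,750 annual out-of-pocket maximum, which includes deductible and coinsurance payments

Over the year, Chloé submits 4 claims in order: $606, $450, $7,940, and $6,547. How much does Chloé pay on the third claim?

$1,298.80

Bill 1, $606: deductible takes $300, $306 remains; 20% of $306 = $61.20. Cost to patient: $361.20. OOP to date $361.20.
Bill 2, $450: deductible met; 20% of $450 = $90. Cost to patient: $90. OOP to date $451.20.
Bill 3, $7,940: deductible already satisfied, so patient's share is 20% × $7,940 = $1,588. Adding that to $451.20 gives $2,039.20, past the $1,750 cap; patient pays only $1,750 − $451.20 = $1,298.80.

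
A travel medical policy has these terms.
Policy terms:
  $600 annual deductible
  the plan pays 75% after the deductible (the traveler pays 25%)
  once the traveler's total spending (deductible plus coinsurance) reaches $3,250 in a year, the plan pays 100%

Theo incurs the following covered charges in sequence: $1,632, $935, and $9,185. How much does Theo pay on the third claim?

$2,158.25

Bill 1, $1,632: $600 to deductible, leaving $1,032; 25% of $1,032 = $258. Traveler pays $858; OOP now $858.
Bill 2, $935: deductible met; 25% of $935 = $233.75. Traveler owes $233.75 (running OOP $1,091.75).
Bill 3, $9,185: deductible already satisfied, so traveler's share is 25% × $9,185 = $2,296.25. That would push OOP to $3,388, over the $3,250 cap, so traveler pays $3,250 − $1,091.75 = $2,158.25.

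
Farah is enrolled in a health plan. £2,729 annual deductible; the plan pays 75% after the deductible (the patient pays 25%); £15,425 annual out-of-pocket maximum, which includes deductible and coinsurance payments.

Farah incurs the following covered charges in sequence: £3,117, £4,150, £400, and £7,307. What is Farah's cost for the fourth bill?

Claim 1 (£3,117): £2,729 to deductible, leaving £388; 25% of £388 = £97. Cost to patient: £2,826. OOP to date £2,826.
Claim 2 (£4,150): 25% coinsurance on £4,150 = £1,037.50. Patient pays £1,037.50; OOP now £3,863.50.
Claim 3 (£400): 25% coinsurance on £400 = £100. Patient owes £100 (running OOP £3,963.50).
Claim 4 (£7,307): deductible already satisfied, so patient's share is 25% × £7,307 = £1,826.75. Cost to patient: £1,826.75. OOP to date £5,790.25.

£1,826.75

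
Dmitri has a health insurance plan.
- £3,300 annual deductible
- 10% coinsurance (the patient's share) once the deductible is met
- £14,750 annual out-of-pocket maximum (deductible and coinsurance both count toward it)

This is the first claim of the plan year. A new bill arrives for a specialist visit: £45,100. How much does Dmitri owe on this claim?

The full £3,300 deductible is still open; £3,300 of this bill applies to it.
The remaining £41,800 (= £45,100 − £3,300) moves to coinsurance.
Coinsurance: £41,800 × 10% = £4,180.
So the patient owes £3,300 + £4,180 = £7,480 before any cap.
Total out-of-pocket so far would be £0 + £7,480 = £7,480, below the £14,750 cap — no reduction.

£7,480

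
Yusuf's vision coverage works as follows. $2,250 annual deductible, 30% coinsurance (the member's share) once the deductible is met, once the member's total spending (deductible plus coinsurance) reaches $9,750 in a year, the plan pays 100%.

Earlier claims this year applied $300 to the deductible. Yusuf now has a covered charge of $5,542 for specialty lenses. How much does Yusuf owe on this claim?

$3,027.60

$300 of the $2,250 deductible is already met, leaving $1,950.
That leaves $5,542 − $1,950 = $3,592 for coinsurance.
30% of $3,592 = $1,077.60 falls to the member.
That puts the member's cost at $1,950 + $1,077.60 = $3,027.60 before any cap.
Total out-of-pocket so far would be $300 + $3,027.60 = $3,327.60, below the $9,750 cap — no reduction.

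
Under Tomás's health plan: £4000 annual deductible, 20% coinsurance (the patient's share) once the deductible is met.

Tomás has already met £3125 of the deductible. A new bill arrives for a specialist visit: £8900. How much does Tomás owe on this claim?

Deductible still to meet: £4000 − £3125 = £875.
After the £875 deductible portion, £8900 − £875 = £8025 is subject to coinsurance.
Patient's 20% share of £8025 is £1605.
That puts the patient's cost at £875 + £1605 = £2480.

£2480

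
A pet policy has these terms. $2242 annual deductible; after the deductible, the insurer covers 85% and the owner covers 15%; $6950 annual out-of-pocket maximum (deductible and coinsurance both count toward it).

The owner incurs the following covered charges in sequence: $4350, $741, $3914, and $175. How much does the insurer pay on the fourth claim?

Claim 1 — $4350: $2242 finishes the deductible; $2108 goes to coinsurance; coinsurance $2108 × 15% = $316.20. Cost to owner: $2558.20. OOP to date $2558.20. Insurer: $4350 − $2558.20 = $1791.80.
Claim 2 — $741: 15% coinsurance on $741 = $111.15. Cost to owner: $111.15. OOP to date $2669.35. Insurer: $741 − $111.15 = $629.85.
Claim 3 — $3914: deductible met; 15% of $3914 = $587.10. Owner pays $587.10; OOP now $3256.45. Plan pays $3914 − $587.10 = $3326.90.
Claim 4 — $175: deductible already satisfied, so owner's share is 15% × $175 = $26.25. Owner pays $26.25; OOP now $3282.70. Plan pays $175 − $26.25 = $148.75.

$148.75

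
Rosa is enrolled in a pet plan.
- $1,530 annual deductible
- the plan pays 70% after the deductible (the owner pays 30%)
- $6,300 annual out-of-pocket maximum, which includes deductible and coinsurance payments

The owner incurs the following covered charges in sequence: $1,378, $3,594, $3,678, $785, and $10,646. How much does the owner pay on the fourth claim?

$235.50

Claim 1 — $1,378: entire amount goes to the deductible. Owner pays $1,378; OOP now $1,378.
Claim 2 — $3,594: deductible takes $152, $3,442 remains; coinsurance $3,442 × 30% = $1,032.60. Owner pays $1,184.60; OOP now $2,562.60.
Claim 3 — $3,678: deductible met; 30% of $3,678 = $1,103.40. Owner pays $1,103.40; OOP now $3,666.
Claim 4 — $785: deductible already satisfied, so owner's share is 30% × $785 = $235.50. Cost to owner: $235.50. OOP to date $3,901.50.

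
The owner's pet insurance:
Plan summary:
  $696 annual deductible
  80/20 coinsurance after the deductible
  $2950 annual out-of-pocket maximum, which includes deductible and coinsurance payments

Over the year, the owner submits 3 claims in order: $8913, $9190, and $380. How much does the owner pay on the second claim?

Bill 1, $8913: deductible takes $696, $8217 remains; 20% of $8217 = $1643.40. Owner pays $2339.40; OOP now $2339.40.
Bill 2, $9190: deductible met; 20% of $9190 = $1838. That would push OOP to $4177.40, over the $2950 cap, so owner pays $2950 − $2339.40 = $610.60.

$610.60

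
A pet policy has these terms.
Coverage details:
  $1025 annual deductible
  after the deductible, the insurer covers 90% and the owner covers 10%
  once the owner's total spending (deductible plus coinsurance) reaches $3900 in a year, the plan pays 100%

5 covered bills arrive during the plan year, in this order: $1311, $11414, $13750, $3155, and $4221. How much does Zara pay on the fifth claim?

$14.50

#1 ($1311): deductible takes $1025, $286 remains; coinsurance $286 × 10% = $28.60. Cost to owner: $1053.60. OOP to date $1053.60.
#2 ($11414): deductible met; 10% of $11414 = $1141.40. Cost to owner: $1141.40. OOP to date $2195.
#3 ($13750): deductible already satisfied, so owner's share is 10% × $13750 = $1375. Cost to owner: $1375. OOP to date $3570.
#4 ($3155): deductible met; 10% of $3155 = $315.50. Owner owes $315.50 (running OOP $3885.50).
#5 ($4221): deductible met; 10% of $4221 = $422.10. Adding that to $3885.50 gives $4307.60, past the $3900 cap; owner pays only $3900 − $3885.50 = $14.50.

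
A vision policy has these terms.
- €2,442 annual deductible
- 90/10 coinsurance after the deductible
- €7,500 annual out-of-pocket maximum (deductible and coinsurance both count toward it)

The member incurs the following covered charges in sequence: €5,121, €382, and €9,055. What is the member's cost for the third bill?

€905.50

#1 (€5,121): €2,442 to deductible, leaving €2,679; member's 10% is €267.90. Cost to member: €2,709.90. OOP to date €2,709.90.
#2 (€382): deductible already satisfied, so member's share is 10% × €382 = €38.20. Member owes €38.20 (running OOP €2,748.10).
#3 (€9,055): deductible already satisfied, so member's share is 10% × €9,055 = €905.50. Cost to member: €905.50. OOP to date €3,653.60.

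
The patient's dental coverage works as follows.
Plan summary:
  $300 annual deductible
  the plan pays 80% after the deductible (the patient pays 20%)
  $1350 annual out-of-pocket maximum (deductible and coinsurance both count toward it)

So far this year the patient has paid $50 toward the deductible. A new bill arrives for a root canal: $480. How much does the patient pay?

$296

$50 of the $300 deductible is already met, leaving $250.
That leaves $480 − $250 = $230 for coinsurance.
Coinsurance: $230 × 20% = $46.
So the patient owes $250 + $46 = $296 before any cap.
Year-to-date out-of-pocket becomes $50 + $296 = $346, still under the $1350 maximum, so no cap applies.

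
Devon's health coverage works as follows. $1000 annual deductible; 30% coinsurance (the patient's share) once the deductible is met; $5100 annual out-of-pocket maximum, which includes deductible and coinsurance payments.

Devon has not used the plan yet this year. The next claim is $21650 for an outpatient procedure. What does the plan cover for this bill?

Nothing has been paid toward the $1000 deductible, so the first $1000 of this charge is applied there.
That leaves $21650 − $1000 = $20650 for coinsurance.
30% of $20650 = $6195 falls to the patient.
Patient responsibility before any cap: $1000 + $6195 = $7195.
That would bring total out-of-pocket to $7195, past the $5100 cap. The patient is capped at $5100 − $0 = $5100 on this claim.
The insurer covers the remainder: $21650 − $5100 = $16550.

$16550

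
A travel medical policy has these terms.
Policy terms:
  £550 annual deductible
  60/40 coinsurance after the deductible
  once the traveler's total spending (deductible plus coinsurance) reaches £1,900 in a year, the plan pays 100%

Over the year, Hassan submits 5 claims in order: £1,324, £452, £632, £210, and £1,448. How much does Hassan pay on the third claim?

£252.80

#1 (£1,324): £550 to deductible, leaving £774; coinsurance £774 × 40% = £309.60. Cost to traveler: £859.60. OOP to date £859.60.
#2 (£452): deductible already satisfied, so traveler's share is 40% × £452 = £180.80. Traveler owes £180.80 (running OOP £1,040.40).
#3 (£632): deductible already satisfied, so traveler's share is 40% × £632 = £252.80. Traveler owes £252.80 (running OOP £1,293.20).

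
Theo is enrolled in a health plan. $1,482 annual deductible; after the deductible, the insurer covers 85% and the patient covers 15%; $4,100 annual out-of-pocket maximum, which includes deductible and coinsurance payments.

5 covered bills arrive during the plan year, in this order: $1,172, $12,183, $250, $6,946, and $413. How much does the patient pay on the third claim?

$37.50

Claim 1 ($1,172): fully absorbed by the deductible. Patient pays $1,172; OOP now $1,172.
Claim 2 ($12,183): deductible takes $310, $11,873 remains; 15% of $11,873 = $1,780.95. Patient owes $2,090.95 (running OOP $3,262.95).
Claim 3 ($250): deductible met; 15% of $250 = $37.50. Patient owes $37.50 (running OOP $3,300.45).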